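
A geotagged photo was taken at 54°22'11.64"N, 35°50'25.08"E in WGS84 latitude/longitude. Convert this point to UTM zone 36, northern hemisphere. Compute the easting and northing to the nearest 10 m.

E 684500 m, N 6028400 m

Zone 36 central meridian λ₀ = 6×36 − 183 = 33°; Δλ = +2.8403°.
Transverse Mercator on WGS84 with k₀ = 0.9996 gives E = 684501.673 m, N = 6028396.471 m.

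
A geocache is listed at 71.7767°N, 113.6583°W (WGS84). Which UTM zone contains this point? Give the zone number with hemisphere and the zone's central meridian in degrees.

Zone 12N, central meridian -111°

UTM zone = ⌊(λ + 180)/6⌋ + 1; -113.6583° ∈ [-114°, -108°) → zone 12.
Hemisphere: N (φ ≥ 0).
Central meridian λ₀ = 6×12 − 183 = -111°.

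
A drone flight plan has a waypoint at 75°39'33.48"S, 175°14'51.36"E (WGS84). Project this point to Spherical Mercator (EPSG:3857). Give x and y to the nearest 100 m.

x 19508500 m, y -13222100 m

Web Mercator is spherical with R = a = 6378137 m.
x = R·λ = 6378137 × 3.058647626 = 19508473.595 m.
y = R·ln tan(π/4 + φ/2) = 6378137 × -2.073032810 = -13222087.267 m.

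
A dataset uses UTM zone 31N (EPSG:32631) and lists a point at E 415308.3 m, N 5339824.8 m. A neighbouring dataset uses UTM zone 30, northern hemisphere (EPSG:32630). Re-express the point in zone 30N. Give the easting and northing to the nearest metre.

E 861048 m, N 5350626 m

UTM 31N → geographic: φ = 48.20599981°, λ = 1.86010040°.
UTM 30N (λ₀ = -3°) forward: E = 861047.698 m, N = 5350626.126 m.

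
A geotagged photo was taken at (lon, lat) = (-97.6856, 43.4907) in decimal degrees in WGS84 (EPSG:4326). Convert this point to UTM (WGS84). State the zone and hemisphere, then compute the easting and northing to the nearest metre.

Longitude -97.6856° lies in the 6° band [-102°, -96°), giving zone 14; latitude is north of the equator, so 14N.
Zone 14 central meridian λ₀ = 6×14 − 183 = -99°; Δλ = +1.3144°.
Transverse Mercator on WGS84 with k₀ = 0.9996 gives E = 606278.600 m, N = 4816147.612 m.

Zone 14N: E 606279 m, N 4816148 m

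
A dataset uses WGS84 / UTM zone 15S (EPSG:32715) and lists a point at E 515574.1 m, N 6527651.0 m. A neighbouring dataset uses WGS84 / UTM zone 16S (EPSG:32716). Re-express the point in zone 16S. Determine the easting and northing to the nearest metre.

E -55347 m, N 6512901 m

UTM 15S → geographic: φ = -31.38560024°, λ = -92.83619973°.
UTM 16S (λ₀ = -87°) forward: E = -55346.519 m, N = 6512900.700 m.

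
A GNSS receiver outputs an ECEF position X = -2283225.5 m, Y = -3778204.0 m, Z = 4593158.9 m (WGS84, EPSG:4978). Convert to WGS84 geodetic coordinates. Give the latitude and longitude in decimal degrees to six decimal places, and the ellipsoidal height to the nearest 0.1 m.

λ = atan2(Y, X) = -121.14519989°; p = √(X²+Y²) = 4414515.2 m.
Bowring's method on WGS84 (a = 6378137 m, b = 6356752.314 m) gives φ = 46.32829980°, h = 3646.059 m.

lat 46.328300°, lon -121.145200°, h 3646.1 m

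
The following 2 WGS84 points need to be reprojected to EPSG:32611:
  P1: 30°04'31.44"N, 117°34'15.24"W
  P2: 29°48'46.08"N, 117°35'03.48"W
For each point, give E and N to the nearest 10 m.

P1: E 444980 m, N 3327280 m; P2: E 443540 m, N 3298190 m

UTM zone 11N: λ₀ = -117°, k₀ = 0.9996.
P1 (30.0754°, -117.5709°) → (444979.232, 3327277.704) m.
P2 (29.8128°, -117.5843°) → (443539.650, 3298185.504) m.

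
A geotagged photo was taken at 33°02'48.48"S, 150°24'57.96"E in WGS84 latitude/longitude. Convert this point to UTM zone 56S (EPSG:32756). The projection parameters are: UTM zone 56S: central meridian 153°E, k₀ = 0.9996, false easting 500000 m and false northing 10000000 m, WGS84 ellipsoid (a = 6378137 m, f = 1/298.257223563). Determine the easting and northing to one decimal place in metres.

E 258716.9 m, N 6340556.7 m

Zone 56 central meridian λ₀ = 6×56 − 183 = 153°; Δλ = -2.5839°.
Transverse Mercator on WGS84 with k₀ = 0.9996 gives E = 258716.941 m, N = 6340556.652 m.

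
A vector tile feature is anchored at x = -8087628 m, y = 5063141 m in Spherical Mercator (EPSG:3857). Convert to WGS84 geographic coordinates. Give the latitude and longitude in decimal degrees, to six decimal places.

R = 6378137 m. λ = x/R = -72.65239845°.
φ = 2·arctan(exp(y/R)) − 90° = 2·arctan(2.21185) − 90° = 41.34350252°.

lat 41.343503°, lon -72.652398°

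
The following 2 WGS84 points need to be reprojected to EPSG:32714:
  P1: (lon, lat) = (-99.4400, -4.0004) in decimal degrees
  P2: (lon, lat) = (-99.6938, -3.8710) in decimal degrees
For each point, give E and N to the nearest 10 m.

P1: E 451160 m, N 9557820 m; P2: E 422970 m, N 9572100 m

UTM zone 14S: λ₀ = -99°, k₀ = 0.9996.
P1 (-4.0004°, -99.4400°) → (451157.032, 9557815.312) m.
P2 (-3.8710°, -99.6938°) → (422970.509, 9572100.174) m.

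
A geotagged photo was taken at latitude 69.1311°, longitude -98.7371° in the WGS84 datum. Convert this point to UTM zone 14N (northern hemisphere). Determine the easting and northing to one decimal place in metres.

Zone 14 central meridian λ₀ = 6×14 − 183 = -99°; Δλ = +0.2629°.
Transverse Mercator on WGS84 with k₀ = 0.9996 gives E = 510451.807 m, N = 7669002.900 m.

E 510451.8 m, N 7669002.9 m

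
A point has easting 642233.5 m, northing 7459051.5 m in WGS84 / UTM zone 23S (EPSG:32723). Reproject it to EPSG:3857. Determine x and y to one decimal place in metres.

x -4854921.3 m, y -2628475.7 m

Unproject from UTM 23S (λ₀ = -45°) → φ = -22.97070034°, λ = -43.61250024°.
Web Mercator (R = 6378137 m): x = -4854921.319 m, y = -2628475.724 m.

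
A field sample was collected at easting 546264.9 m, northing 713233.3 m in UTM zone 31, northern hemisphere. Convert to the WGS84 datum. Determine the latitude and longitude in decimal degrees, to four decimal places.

Zone 31N: λ₀ = 3°, k₀ = 0.9996, false easting 500000 m.
Meridian distance M = (N − FN)/k₀ = 713518.7 m.
Inverse transverse Mercator on WGS84 gives φ = 6.45240043°, λ = 3.41840011°.

lat 6.4524°, lon 3.4184°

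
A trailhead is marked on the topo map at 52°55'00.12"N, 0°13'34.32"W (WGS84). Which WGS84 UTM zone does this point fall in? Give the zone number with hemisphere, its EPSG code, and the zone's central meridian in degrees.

Zone 30N (EPSG:32630), central meridian -3°

UTM zone = ⌊(λ + 180)/6⌋ + 1; -0.2262° ∈ [-6°, 0°) → zone 30.
Hemisphere: N (φ ≥ 0).
Central meridian λ₀ = 6×30 − 183 = -3°.
EPSG code: 32630.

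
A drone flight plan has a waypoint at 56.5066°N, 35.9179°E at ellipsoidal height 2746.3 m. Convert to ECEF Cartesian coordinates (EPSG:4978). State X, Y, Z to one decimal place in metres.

X 2858358.6 m, Y 2070467.8 m, Z 5298068.4 m

WGS84: a = 6378137 m, e² = 0.006694380; N(φ) = a/√(1−e²sin²φ) = 6393036.556 m.
X = (N+h)·cosφ·cosλ = 2858358.593 m; Y = (N+h)·cosφ·sinλ = 2070467.778 m; Z = (N(1−e²)+h)·sinφ = 5298068.365 m.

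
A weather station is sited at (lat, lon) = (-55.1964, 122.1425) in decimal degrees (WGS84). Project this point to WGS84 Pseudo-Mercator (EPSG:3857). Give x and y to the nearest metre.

x 13596841 m, y -7400077 m

Web Mercator is spherical with R = a = 6378137 m.
x = R·λ = 6378137 × 2.131788782 = 13596840.904 m.
y = R·ln tan(π/4 + φ/2) = 6378137 × -1.160225475 = -7400077.029 m.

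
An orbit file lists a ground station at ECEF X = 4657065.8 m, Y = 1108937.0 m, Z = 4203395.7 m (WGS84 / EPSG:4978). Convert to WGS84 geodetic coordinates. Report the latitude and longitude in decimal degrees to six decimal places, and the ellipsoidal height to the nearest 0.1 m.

lat 41.475100°, lon 13.393800°, h 1955.4 m

λ = atan2(Y, X) = 13.39379954°; p = √(X²+Y²) = 4787275.1 m.
Bowring's method on WGS84 (a = 6378137 m, b = 6356752.314 m) gives φ = 41.47510021°, h = 1955.387 m.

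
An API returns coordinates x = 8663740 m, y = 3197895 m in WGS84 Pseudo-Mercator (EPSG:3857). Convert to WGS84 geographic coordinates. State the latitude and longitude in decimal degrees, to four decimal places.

lat 27.5941°, lon 77.8277°

R = 6378137 m. λ = x/R = 77.82770060°.
φ = 2·arctan(exp(y/R)) − 90° = 2·arctan(1.65100) − 90° = 27.59410159°.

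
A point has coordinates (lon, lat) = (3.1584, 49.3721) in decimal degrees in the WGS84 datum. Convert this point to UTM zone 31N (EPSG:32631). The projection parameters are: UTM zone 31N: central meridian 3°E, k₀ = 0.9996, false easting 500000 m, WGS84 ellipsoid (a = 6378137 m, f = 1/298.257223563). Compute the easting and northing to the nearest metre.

E 511499 m, N 5468834 m

Zone 31 central meridian λ₀ = 6×31 − 183 = 3°; Δλ = +0.1584°.
Transverse Mercator on WGS84 with k₀ = 0.9996 gives E = 511499.222 m, N = 5468833.776 m.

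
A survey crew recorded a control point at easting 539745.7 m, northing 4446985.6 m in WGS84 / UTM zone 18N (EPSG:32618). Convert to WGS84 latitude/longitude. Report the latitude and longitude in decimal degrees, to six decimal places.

lat 40.172300°, lon -74.533199°

Zone 18N: λ₀ = -75°, k₀ = 0.9996, false easting 500000 m.
Meridian distance M = (N − FN)/k₀ = 4448765.1 m.
Inverse transverse Mercator on WGS84 gives φ = 40.17230032°, λ = -74.53319944°.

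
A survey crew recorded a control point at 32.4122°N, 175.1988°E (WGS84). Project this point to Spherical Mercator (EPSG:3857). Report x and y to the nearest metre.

Web Mercator is spherical with R = a = 6378137 m.
x = R·λ = 6378137 × 3.057795906 = 19503041.204 m.
y = R·ln tan(π/4 + φ/2) = 6378137 × 0.598535393 = 3817540.737 m.

x 19503041 m, y 3817541 m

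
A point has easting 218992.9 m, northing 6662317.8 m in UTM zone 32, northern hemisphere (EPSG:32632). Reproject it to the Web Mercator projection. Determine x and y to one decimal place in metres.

x 440658.2 m, y 8400116.4 m

Unproject from UTM 32N (λ₀ = 9°) → φ = 60.00170022°, λ = 3.95850020°.
Web Mercator (R = 6378137 m): x = 440658.226 m, y = 8400116.436 m.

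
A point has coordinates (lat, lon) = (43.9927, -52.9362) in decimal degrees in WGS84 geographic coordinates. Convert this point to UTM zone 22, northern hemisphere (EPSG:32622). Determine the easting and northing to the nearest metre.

Zone 22 central meridian λ₀ = 6×22 − 183 = -51°; Δλ = -1.9362°.
Transverse Mercator on WGS84 with k₀ = 0.9996 gives E = 344746.768 m, N = 4872884.418 m.

E 344747 m, N 4872884 m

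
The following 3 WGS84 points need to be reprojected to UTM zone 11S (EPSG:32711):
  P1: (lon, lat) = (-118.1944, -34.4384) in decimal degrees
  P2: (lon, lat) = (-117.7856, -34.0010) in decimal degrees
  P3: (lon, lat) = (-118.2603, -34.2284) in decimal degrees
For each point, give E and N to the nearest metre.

P1: E 390267 m, N 6188586 m; P2: E 427452 m, N 6237455 m; P3: E 383923 m, N 6211801 m

UTM zone 11S: λ₀ = -117°, k₀ = 0.9996.
P1 (-34.4384°, -118.1944°) → (390266.726, 6188586.485) m.
P2 (-34.0010°, -117.7856°) → (427451.535, 6237455.003) m.
P3 (-34.2284°, -118.2603°) → (383922.984, 6211800.843) m.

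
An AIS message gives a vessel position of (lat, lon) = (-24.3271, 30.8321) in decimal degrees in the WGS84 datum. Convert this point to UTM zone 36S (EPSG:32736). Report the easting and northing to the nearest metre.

E 280027 m, N 7307843 m

Zone 36 central meridian λ₀ = 6×36 − 183 = 33°; Δλ = -2.1679°.
Transverse Mercator on WGS84 with k₀ = 0.9996 gives E = 280026.560 m, N = 7307843.275 m.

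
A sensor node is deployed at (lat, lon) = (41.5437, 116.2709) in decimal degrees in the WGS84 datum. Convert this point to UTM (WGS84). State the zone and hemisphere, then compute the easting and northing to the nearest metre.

Zone 50N: E 439188 m, N 4599372 m

Longitude 116.2709° lies in the 6° band [114°, 120°), giving zone 50; latitude is north of the equator, so 50N.
Zone 50 central meridian λ₀ = 6×50 − 183 = 117°; Δλ = -0.7291°.
Transverse Mercator on WGS84 with k₀ = 0.9996 gives E = 439188.019 m, N = 4599372.389 m.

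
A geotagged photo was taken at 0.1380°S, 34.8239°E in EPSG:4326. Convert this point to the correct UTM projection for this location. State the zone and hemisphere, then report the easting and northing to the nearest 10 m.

Longitude 34.8239° lies in the 6° band [30°, 36°), giving zone 36; latitude is south of the equator, so 36S.
Zone 36 central meridian λ₀ = 6×36 − 183 = 33°; Δλ = +1.8239°.
Transverse Mercator on WGS84 with k₀ = 0.9996 gives E = 702988.337 m, N = 9984739.070 m.

Zone 36S: E 702990 m, N 9984740 m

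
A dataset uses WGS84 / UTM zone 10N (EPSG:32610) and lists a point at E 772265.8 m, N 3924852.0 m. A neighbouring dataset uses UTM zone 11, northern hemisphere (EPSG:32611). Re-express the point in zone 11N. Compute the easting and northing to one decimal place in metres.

UTM 10N → geographic: φ = 35.42990032°, λ = -120.00100006°.
UTM 11N (λ₀ = -117°) forward: E = 227552.563 m, N = 3924857.518 m.

E 227552.6 m, N 3924857.5 m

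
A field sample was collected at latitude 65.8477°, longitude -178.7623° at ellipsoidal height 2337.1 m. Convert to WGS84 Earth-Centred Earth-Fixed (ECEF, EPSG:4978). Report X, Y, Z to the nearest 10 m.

WGS84: a = 6378137 m, e² = 0.006694380; N(φ) = a/√(1−e²sin²φ) = 6395986.375 m.
X = (N+h)·cosφ·cosλ = -2617349.826 m; Y = (N+h)·cosφ·sinλ = -56548.631 m; Z = (N(1−e²)+h)·sinφ = 5799152.089 m.

X -2617350 m, Y -56550 m, Z 5799150 m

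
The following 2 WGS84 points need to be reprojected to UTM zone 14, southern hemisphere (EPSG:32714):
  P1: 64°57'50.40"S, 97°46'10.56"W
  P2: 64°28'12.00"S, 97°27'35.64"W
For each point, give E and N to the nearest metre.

P1: E 558097 m, N 2794992 m; P2: E 574056 m, N 2849713 m

UTM zone 14S: λ₀ = -99°, k₀ = 0.9996.
P1 (-64.9640°, -97.7696°) → (558096.765, 2794992.318) m.
P2 (-64.4700°, -97.4599°) → (574056.159, 2849712.542) m.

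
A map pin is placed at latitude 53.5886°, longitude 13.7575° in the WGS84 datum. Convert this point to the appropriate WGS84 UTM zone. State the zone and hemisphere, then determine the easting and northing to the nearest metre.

Longitude 13.7575° lies in the 6° band [12°, 18°), giving zone 33; latitude is north of the equator, so 33N.
Zone 33 central meridian λ₀ = 6×33 − 183 = 15°; Δλ = -1.2425°.
Transverse Mercator on WGS84 with k₀ = 0.9996 gives E = 417755.681 m, N = 5938468.396 m.

Zone 33N: E 417756 m, N 5938468 m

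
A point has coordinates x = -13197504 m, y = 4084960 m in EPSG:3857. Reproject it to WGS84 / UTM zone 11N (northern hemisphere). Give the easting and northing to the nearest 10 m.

E 357080 m, N 3809510 m

Web Mercator inverse (R = 6378137 m) → φ = 34.41719769°, λ = -118.55519555°.
UTM 11N forward: E = 357080.600 m, N = 3809512.084 m.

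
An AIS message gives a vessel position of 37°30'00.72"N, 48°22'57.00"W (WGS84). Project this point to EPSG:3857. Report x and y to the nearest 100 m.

x -5385900 m, y 4509100 m

Web Mercator is spherical with R = a = 6378137 m.
x = R·λ = 6378137 × -0.844433925 = -5385915.263 m.
y = R·ln tan(π/4 + φ/2) = 6378137 × 0.706955567 = 4509059.456 m.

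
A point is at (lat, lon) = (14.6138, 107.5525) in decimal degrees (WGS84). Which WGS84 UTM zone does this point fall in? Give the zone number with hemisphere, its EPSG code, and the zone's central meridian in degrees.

Zone 48N (EPSG:32648), central meridian 105°

UTM zone = ⌊(λ + 180)/6⌋ + 1; 107.5525° ∈ [102°, 108°) → zone 48.
Hemisphere: N (φ ≥ 0).
Central meridian λ₀ = 6×48 − 183 = 105°.
EPSG code: 32648.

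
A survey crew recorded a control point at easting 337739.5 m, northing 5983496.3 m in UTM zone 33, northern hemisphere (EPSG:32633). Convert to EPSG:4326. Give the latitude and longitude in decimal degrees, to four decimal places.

lat 53.9743°, lon 12.5259°

Zone 33N: λ₀ = 15°, k₀ = 0.9996, false easting 500000 m.
Meridian distance M = (N − FN)/k₀ = 5985890.7 m.
Inverse transverse Mercator on WGS84 gives φ = 53.97429975°, λ = 12.52589979°.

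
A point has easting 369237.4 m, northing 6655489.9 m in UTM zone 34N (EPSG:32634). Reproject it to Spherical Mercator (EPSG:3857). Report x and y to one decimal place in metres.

Unproject from UTM 34N (λ₀ = 21°) → φ = 60.01580030°, λ = 18.65420020°.
Web Mercator (R = 6378137 m): x = 2076576.067 m, y = 8403256.493 m.

x 2076576.1 m, y 8403256.5 m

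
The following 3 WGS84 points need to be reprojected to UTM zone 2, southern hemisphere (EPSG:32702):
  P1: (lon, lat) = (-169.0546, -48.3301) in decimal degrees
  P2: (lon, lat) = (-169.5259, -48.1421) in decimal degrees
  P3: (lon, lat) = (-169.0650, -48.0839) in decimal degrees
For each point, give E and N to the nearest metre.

P1: E 644187 m, N 4645181 m; P2: E 609658 m, N 4666855 m; P3: E 644105 m, N 4672564 m

UTM zone 2S: λ₀ = -171°, k₀ = 0.9996.
P1 (-48.3301°, -169.0546°) → (644186.727, 4645180.640) m.
P2 (-48.1421°, -169.5259°) → (609657.611, 4666855.004) m.
P3 (-48.0839°, -169.0650°) → (644105.193, 4672563.515) m.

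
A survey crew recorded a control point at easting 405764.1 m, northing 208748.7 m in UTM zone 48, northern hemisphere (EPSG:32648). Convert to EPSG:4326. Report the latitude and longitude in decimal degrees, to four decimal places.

lat 1.8884°, lon 104.1527°

Zone 48N: λ₀ = 105°, k₀ = 0.9996, false easting 500000 m.
Meridian distance M = (N − FN)/k₀ = 208832.2 m.
Inverse transverse Mercator on WGS84 gives φ = 1.88840036°, λ = 104.15269968°.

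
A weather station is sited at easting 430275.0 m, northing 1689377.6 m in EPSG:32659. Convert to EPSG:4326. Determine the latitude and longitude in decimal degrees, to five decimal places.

Zone 59N: λ₀ = 171°, k₀ = 0.9996, false easting 500000 m.
Meridian distance M = (N − FN)/k₀ = 1690053.6 m.
Inverse transverse Mercator on WGS84 gives φ = 15.27979971°, λ = 170.35060031°.

lat 15.27980°, lon 170.35060°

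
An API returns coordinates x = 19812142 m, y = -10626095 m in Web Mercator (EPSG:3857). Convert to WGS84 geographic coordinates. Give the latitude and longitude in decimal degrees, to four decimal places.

R = 6378137 m. λ = x/R = 177.97549970°.
φ = 2·arctan(exp(y/R)) − 90° = 2·arctan(0.18900) − 90° = -68.59490156°.

lat -68.5949°, lon 177.9755°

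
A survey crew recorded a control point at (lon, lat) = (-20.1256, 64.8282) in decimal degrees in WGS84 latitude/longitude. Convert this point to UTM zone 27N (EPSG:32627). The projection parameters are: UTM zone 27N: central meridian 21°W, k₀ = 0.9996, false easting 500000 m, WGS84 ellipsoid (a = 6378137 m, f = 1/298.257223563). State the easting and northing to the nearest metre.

Zone 27 central meridian λ₀ = 6×27 − 183 = -21°; Δλ = +0.8744°.
Transverse Mercator on WGS84 with k₀ = 0.9996 gives E = 541497.393 m, N = 7189594.622 m.

E 541497 m, N 7189595 m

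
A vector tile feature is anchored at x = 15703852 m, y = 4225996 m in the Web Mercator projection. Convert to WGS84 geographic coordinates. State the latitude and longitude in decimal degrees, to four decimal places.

R = 6378137 m. λ = x/R = 141.07010271°.
φ = 2·arctan(exp(y/R)) − 90° = 2·arctan(1.93978) − 90° = 35.45579736°.

lat 35.4558°, lon 141.0701°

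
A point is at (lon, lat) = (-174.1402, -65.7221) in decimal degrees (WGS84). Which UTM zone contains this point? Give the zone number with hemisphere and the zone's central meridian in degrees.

Zone 1S, central meridian -177°

UTM zone = ⌊(λ + 180)/6⌋ + 1; -174.1402° ∈ [-180°, -174°) → zone 1.
Hemisphere: S (φ < 0).
Central meridian λ₀ = 6×1 − 183 = -177°.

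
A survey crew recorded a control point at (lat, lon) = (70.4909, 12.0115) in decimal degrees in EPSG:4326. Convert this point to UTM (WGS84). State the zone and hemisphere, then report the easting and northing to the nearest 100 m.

Zone 33N: E 388700 m, N 7823400 m

Longitude 12.0115° lies in the 6° band [12°, 18°), giving zone 33; latitude is north of the equator, so 33N.
Zone 33 central meridian λ₀ = 6×33 − 183 = 15°; Δλ = -2.9885°.
Transverse Mercator on WGS84 with k₀ = 0.9996 gives E = 388651.832 m, N = 7823356.495 m.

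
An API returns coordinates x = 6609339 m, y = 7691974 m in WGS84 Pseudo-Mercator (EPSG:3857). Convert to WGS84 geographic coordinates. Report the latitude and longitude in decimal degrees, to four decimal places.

lat 56.6651°, lon 59.3727°

R = 6378137 m. λ = x/R = 59.37270242°.
φ = 2·arctan(exp(y/R)) − 90° = 2·arctan(3.34007) − 90° = 56.66510074°.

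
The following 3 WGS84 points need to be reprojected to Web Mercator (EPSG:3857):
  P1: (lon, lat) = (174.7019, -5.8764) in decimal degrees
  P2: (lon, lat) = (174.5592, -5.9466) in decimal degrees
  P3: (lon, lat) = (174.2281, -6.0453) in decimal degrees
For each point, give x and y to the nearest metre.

P1: x 19447727 m, y -655308 m; P2: x 19431841 m, y -663164 m; P3: x 19394983 m, y -674212 m

Web Mercator: x = R·λ, y = R·ln tan(π/4+φ/2), R = 6378137 m.
P1 (-5.8764°, 174.7019°) → (19447726.549, -655307.737) m.
P2 (-5.9466°, 174.5592°) → (19431841.257, -663164.144) m.
P3 (-6.0453°, 174.2281°) → (19394983.374, -674211.818) m.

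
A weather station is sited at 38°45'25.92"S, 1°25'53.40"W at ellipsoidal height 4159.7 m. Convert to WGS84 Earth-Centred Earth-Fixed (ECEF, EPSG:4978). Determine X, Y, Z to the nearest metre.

X 4981934 m, Y -124496 m, Z -3973938 m

WGS84: a = 6378137 m, e² = 0.006694380; N(φ) = a/√(1−e²sin²φ) = 6386520.169 m.
X = (N+h)·cosφ·cosλ = 4981934.048 m; Y = (N+h)·cosφ·sinλ = -124496.480 m; Z = (N(1−e²)+h)·sinφ = -3973938.016 m.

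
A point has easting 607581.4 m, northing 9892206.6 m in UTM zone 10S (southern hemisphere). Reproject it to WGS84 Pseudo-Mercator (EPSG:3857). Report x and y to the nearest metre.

x -13584663 m, y -108553 m

Unproject from UTM 10S (λ₀ = -123°) → φ = -0.97509999°, λ = -122.03310021°.
Web Mercator (R = 6378137 m): x = -13584662.575 m, y = -108552.874 m.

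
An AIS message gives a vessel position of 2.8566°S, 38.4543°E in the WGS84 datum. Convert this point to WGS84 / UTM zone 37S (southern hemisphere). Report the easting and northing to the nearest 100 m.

Zone 37 central meridian λ₀ = 6×37 − 183 = 39°; Δλ = -0.5457°.
Transverse Mercator on WGS84 with k₀ = 0.9996 gives E = 439351.284 m, N = 9684242.851 m.

E 439400 m, N 9684200 m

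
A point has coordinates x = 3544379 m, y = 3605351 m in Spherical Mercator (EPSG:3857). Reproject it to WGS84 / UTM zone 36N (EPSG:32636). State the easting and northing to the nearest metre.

Web Mercator inverse (R = 6378137 m) → φ = 30.78879945°, λ = 31.83969828°.
UTM 36N forward: E = 388983.550 m, N = 3406771.440 m.

E 388984 m, N 3406771 m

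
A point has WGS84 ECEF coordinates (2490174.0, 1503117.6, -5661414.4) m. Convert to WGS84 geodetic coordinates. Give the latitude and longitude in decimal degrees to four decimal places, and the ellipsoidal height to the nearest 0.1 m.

lat -62.9633°, lon 31.1160°, h 3698.8 m

λ = atan2(Y, X) = 31.11600014°; p = √(X²+Y²) = 2908664.5 m.
Bowring's method on WGS84 (a = 6378137 m, b = 6356752.314 m) gives φ = -62.96329977°, h = 3698.782 m.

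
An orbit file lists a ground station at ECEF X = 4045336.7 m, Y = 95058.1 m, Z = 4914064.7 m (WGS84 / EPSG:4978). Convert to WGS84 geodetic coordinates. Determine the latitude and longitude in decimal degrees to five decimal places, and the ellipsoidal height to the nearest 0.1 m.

lat 50.71920°, lon 1.34610°, h 307.5 m

λ = atan2(Y, X) = 1.34609953°; p = √(X²+Y²) = 4046453.4 m.
Bowring's method on WGS84 (a = 6378137 m, b = 6356752.314 m) gives φ = 50.71920005°, h = 307.530 m.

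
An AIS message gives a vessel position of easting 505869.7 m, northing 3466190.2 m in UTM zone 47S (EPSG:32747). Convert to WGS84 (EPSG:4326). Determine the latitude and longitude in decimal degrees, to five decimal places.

lat -58.94390°, lon 99.10200°

Zone 47S: λ₀ = 99°, k₀ = 0.9996, false easting 500000 m, false northing 10000000 m.
Meridian distance M = (N − FN)/k₀ = -6536424.4 m.
Inverse transverse Mercator on WGS84 gives φ = -58.94390042°, λ = 99.10200063°.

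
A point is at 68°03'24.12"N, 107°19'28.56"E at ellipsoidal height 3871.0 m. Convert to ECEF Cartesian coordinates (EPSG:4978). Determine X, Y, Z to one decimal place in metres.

X -712235.3 m, Y 2283271.2 m, Z 5897049.7 m

WGS84: a = 6378137 m, e² = 0.006694380; N(φ) = a/√(1−e²sin²φ) = 6396584.338 m.
X = (N+h)·cosφ·cosλ = -712235.341 m; Y = (N+h)·cosφ·sinλ = 2283271.152 m; Z = (N(1−e²)+h)·sinφ = 5897049.717 m.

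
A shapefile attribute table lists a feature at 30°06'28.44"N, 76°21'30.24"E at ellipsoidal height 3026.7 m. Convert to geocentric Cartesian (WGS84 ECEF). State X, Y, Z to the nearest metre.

X 1303032 m, Y 5369028 m, Z 3182245 m

WGS84: a = 6378137 m, e² = 0.006694380; N(φ) = a/√(1−e²sin²φ) = 6383515.861 m.
X = (N+h)·cosφ·cosλ = 1303031.625 m; Y = (N+h)·cosφ·sinλ = 5369027.797 m; Z = (N(1−e²)+h)·sinφ = 3182244.978 m.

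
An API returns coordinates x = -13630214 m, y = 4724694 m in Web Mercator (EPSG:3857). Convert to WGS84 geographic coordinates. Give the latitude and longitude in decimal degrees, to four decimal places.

R = 6378137 m. λ = x/R = -122.44229562°.
φ = 2·arctan(exp(y/R)) − 90° = 2·arctan(2.09754) − 90° = 39.02109709°.

lat 39.0211°, lon -122.4423°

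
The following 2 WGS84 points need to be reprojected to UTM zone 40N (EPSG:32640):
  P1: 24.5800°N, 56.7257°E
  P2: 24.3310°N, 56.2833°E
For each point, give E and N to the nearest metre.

P1: E 472227 m, N 2718471 m; P2: E 427290 m, N 2691061 m

UTM zone 40N: λ₀ = 57°, k₀ = 0.9996.
P1 (24.5800°, 56.7257°) → (472227.046, 2718470.706) m.
P2 (24.3310°, 56.2833°) → (427290.073, 2691061.008) m.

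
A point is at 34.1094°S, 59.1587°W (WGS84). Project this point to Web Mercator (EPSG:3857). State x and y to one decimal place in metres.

Web Mercator is spherical with R = a = 6378137 m.
x = R·λ = 6378137 × -1.032514096 = -6585516.360 m.
y = R·ln tan(π/4 + φ/2) = 6378137 × -0.633962746 = -4043501.2498 m.

x -6585516.4 m, y -4043501.2 m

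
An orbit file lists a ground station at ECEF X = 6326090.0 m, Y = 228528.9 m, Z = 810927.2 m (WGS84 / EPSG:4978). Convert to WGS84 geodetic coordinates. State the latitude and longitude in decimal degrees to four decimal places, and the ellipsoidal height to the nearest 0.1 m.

lat 7.3487°, lon 2.0689°, h 4156.6 m

λ = atan2(Y, X) = 2.06890040°; p = √(X²+Y²) = 6330216.4 m.
Bowring's method on WGS84 (a = 6378137 m, b = 6356752.314 m) gives φ = 7.34870008°, h = 4156.638 m.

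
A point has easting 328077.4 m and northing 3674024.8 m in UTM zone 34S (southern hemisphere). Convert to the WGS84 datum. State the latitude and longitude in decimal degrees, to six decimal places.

lat -57.045100°, lon 18.165999°

Zone 34S: λ₀ = 21°, k₀ = 0.9996, false easting 500000 m, false northing 10000000 m.
Meridian distance M = (N − FN)/k₀ = -6328506.6 m.
Inverse transverse Mercator on WGS84 gives φ = -57.04510032°, λ = 18.16599946°.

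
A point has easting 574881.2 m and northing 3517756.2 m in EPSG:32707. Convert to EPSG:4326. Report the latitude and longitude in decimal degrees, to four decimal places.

Zone 7S: λ₀ = -141°, k₀ = 0.9996, false easting 500000 m, false northing 10000000 m.
Meridian distance M = (N − FN)/k₀ = -6484837.7 m.
Inverse transverse Mercator on WGS84 gives φ = -58.47440039°, λ = -139.71609942°.

lat -58.4744°, lon -139.7161°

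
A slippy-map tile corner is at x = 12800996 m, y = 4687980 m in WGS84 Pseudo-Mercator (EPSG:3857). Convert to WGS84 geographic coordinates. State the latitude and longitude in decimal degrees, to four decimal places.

R = 6378137 m. λ = x/R = 114.99330359°.
φ = 2·arctan(exp(y/R)) − 90° = 2·arctan(2.08550) − 90° = 38.76440097°.

lat 38.7644°, lon 114.9933°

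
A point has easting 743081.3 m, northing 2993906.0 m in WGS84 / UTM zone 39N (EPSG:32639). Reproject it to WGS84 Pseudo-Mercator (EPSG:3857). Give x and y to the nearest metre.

x 5950094 m, y 3129233 m

Unproject from UTM 39N (λ₀ = 51°) → φ = 27.04610035°, λ = 53.45060011°.
Web Mercator (R = 6378137 m): x = 5950093.587 m, y = 3129232.561 m.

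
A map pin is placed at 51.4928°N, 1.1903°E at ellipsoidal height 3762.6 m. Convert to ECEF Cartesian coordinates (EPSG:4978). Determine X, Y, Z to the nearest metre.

X 3980759 m, Y 82711 m, Z 4970808 m

WGS84: a = 6378137 m, e² = 0.006694380; N(φ) = a/√(1−e²sin²φ) = 6391250.356 m.
X = (N+h)·cosφ·cosλ = 3980758.881 m; Y = (N+h)·cosφ·sinλ = 82710.788 m; Z = (N(1−e²)+h)·sinφ = 4970808.096 m.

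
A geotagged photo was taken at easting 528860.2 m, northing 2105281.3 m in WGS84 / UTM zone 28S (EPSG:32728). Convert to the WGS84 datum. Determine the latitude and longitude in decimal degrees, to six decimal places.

Zone 28S: λ₀ = -15°, k₀ = 0.9996, false easting 500000 m, false northing 10000000 m.
Meridian distance M = (N − FN)/k₀ = -7897877.9 m.
Inverse transverse Mercator on WGS84 gives φ = -71.15360013°, λ = -14.19950002°.

lat -71.153600°, lon -14.199500°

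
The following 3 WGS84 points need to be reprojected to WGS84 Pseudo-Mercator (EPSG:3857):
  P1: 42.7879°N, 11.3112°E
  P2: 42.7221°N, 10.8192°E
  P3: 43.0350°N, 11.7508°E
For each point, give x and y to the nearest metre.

Web Mercator: x = R·λ, y = R·ln tan(π/4+φ/2), R = 6378137 m.
P1 (42.7879°, 11.3112°) → (1259157.024, 5279743.585) m.
P2 (42.7221°, 10.8192°) → (1204387.835, 5269767.840) m.
P3 (43.0350°, 11.7508°) → (1308093.072, 5317300.722) m.

P1: x 1259157 m, y 5279744 m; P2: x 1204388 m, y 5269768 m; P3: x 1308093 m, y 5317301 m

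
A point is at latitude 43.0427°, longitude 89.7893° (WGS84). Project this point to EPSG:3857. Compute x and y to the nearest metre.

x 9995299 m, y 5318473 m

Web Mercator is spherical with R = a = 6378137 m.
x = R·λ = 6378137 × 1.567118918 = 9995299.155 m.
y = R·ln tan(π/4 + φ/2) = 6378137 × 0.833860026 = 5318473.482 m.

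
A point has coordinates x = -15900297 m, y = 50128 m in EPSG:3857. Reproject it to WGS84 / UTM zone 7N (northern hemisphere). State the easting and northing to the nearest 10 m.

Web Mercator inverse (R = 6378137 m) → φ = 0.45030285°, λ = -142.83479817°.
UTM 7N forward: E = 295804.031 m, N = 49797.707 m.

E 295800 m, N 49800 m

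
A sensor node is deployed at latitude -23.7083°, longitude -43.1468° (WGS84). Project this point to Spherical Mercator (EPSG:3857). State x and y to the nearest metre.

Web Mercator is spherical with R = a = 6378137 m.
x = R·λ = 6378137 × -0.753053722 = -4803079.805 m.
y = R·ln tan(π/4 + φ/2) = 6378137 × -0.426128079 = -2717903.266 m.

x -4803080 m, y -2717903 m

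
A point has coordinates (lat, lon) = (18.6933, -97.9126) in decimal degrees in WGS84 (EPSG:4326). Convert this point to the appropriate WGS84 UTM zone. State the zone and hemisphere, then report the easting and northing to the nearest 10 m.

Longitude -97.9126° lies in the 6° band [-102°, -96°), giving zone 14; latitude is north of the equator, so 14N.
Zone 14 central meridian λ₀ = 6×14 − 183 = -99°; Δλ = +1.0874°.
Transverse Mercator on WGS84 with k₀ = 0.9996 gives E = 614662.289 m, N = 2067241.092 m.

Zone 14N: E 614660 m, N 2067240 m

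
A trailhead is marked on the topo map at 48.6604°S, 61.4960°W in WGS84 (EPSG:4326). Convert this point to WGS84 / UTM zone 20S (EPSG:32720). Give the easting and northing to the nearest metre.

Zone 20 central meridian λ₀ = 6×20 − 183 = -63°; Δλ = +1.5040°.
Transverse Mercator on WGS84 with k₀ = 0.9996 gives E = 610750.695 m, N = 4609203.338 m.

E 610751 m, N 4609203 m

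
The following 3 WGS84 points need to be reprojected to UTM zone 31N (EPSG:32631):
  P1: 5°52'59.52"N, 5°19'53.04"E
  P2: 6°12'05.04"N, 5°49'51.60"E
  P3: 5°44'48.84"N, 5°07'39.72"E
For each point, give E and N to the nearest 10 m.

P1: E 758140 m, N 650830 m; P2: E 813310 m, N 686300 m; P3: E 735630 m, N 635660 m

UTM zone 31N: λ₀ = 3°, k₀ = 0.9996.
P1 (5.8832°, 5.3314°) → (758139.320, 650831.820) m.
P2 (6.2014°, 5.8310°) → (813313.636, 686304.511) m.
P3 (5.7469°, 5.1277°) → (735631.111, 635664.722) m.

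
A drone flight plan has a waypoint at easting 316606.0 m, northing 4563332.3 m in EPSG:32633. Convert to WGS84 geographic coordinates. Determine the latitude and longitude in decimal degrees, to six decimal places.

lat 41.200600°, lon 12.812800°

Zone 33N: λ₀ = 15°, k₀ = 0.9996, false easting 500000 m.
Meridian distance M = (N − FN)/k₀ = 4565158.4 m.
Inverse transverse Mercator on WGS84 gives φ = 41.20060021°, λ = 12.81280018°.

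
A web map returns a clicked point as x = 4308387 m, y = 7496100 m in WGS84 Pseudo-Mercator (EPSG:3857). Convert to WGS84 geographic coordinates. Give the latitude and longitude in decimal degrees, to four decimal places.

R = 6378137 m. λ = x/R = 38.70289892°.
φ = 2·arctan(exp(y/R)) − 90° = 2·arctan(3.23905) − 90° = 55.68569920°.

lat 55.6857°, lon 38.7029°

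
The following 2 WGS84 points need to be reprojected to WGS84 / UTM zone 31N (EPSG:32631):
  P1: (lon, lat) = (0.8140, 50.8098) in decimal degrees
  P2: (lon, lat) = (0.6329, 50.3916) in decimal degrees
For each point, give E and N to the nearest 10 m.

P1: E 345990 m, N 5630950 m; P2: E 331750 m, N 5584850 m

UTM zone 31N: λ₀ = 3°, k₀ = 0.9996.
P1 (50.8098°, 0.8140°) → (345990.472, 5630951.845) m.
P2 (50.3916°, 0.6329°) → (331747.724, 5584850.392) m.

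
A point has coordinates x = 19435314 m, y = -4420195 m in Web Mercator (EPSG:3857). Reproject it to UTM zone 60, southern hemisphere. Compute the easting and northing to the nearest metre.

Web Mercator inverse (R = 6378137 m) → φ = -36.86420083°, λ = 174.59039618°.
UTM 60S forward: E = 285204.349 m, N = 5917481.538 m.

E 285204 m, N 5917482 m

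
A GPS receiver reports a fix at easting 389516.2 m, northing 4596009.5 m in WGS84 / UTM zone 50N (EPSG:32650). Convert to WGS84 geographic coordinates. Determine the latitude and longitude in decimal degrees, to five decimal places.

Zone 50N: λ₀ = 117°, k₀ = 0.9996, false easting 500000 m.
Meridian distance M = (N − FN)/k₀ = 4597848.6 m.
Inverse transverse Mercator on WGS84 gives φ = 41.50810009°, λ = 115.67610009°.

lat 41.50810°, lon 115.67610°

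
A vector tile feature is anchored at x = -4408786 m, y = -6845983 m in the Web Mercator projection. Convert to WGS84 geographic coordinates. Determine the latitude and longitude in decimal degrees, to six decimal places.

lat -52.252901°, lon -39.604798°

R = 6378137 m. λ = x/R = -39.60479848°.
φ = 2·arctan(exp(y/R)) − 90° = 2·arctan(0.34186) − 90° = -52.25290095°.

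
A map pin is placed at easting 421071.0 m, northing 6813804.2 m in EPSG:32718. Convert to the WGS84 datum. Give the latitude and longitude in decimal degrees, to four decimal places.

lat -28.8009°, lon -75.8088°

Zone 18S: λ₀ = -75°, k₀ = 0.9996, false easting 500000 m, false northing 10000000 m.
Meridian distance M = (N − FN)/k₀ = -3187470.8 m.
Inverse transverse Mercator on WGS84 gives φ = -28.80090029°, λ = -75.80880035°.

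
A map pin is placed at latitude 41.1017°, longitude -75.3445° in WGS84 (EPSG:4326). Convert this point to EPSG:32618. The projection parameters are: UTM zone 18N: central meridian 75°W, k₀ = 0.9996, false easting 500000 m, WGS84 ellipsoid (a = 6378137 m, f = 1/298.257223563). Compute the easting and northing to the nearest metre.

E 471072 m, N 4550104 m

Zone 18 central meridian λ₀ = 6×18 − 183 = -75°; Δλ = -0.3445°.
Transverse Mercator on WGS84 with k₀ = 0.9996 gives E = 471071.578 m, N = 4550104.000 m.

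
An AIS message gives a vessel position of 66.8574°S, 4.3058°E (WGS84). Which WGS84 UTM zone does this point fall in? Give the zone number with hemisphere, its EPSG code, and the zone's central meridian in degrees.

UTM zone = ⌊(λ + 180)/6⌋ + 1; 4.3058° ∈ [0°, 6°) → zone 31.
Hemisphere: S (φ < 0).
Central meridian λ₀ = 6×31 − 183 = 3°.
EPSG code: 32731.

Zone 31S (EPSG:32731), central meridian 3°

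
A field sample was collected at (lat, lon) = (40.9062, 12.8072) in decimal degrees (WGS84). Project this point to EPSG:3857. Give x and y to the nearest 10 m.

x 1425690 m, y 4998520 m

Web Mercator is spherical with R = a = 6378137 m.
x = R·λ = 6378137 × 0.223527808 = 1425690.982 m.
y = R·ln tan(π/4 + φ/2) = 6378137 × 0.783695304 = 4998516.015 m.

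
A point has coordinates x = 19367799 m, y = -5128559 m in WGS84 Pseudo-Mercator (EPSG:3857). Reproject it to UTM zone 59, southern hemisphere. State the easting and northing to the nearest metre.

Web Mercator inverse (R = 6378137 m) → φ = -41.78320016°, λ = 173.98389861°.
UTM 59S forward: E = 747969.173 m, N = 5369989.915 m.

E 747969 m, N 5369990 m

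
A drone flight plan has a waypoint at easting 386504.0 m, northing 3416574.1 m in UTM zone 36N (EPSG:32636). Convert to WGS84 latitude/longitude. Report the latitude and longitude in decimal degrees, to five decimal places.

lat 30.87700°, lon 31.81270°

Zone 36N: λ₀ = 33°, k₀ = 0.9996, false easting 500000 m.
Meridian distance M = (N − FN)/k₀ = 3417941.3 m.
Inverse transverse Mercator on WGS84 gives φ = 30.87699980°, λ = 31.81269950°.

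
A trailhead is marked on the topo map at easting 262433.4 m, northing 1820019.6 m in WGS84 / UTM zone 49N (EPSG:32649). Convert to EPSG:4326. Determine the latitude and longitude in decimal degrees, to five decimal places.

lat 16.45000°, lon 108.77500°

Zone 49N: λ₀ = 111°, k₀ = 0.9996, false easting 500000 m.
Meridian distance M = (N − FN)/k₀ = 1820747.9 m.
Inverse transverse Mercator on WGS84 gives φ = 16.44999973°, λ = 108.77500014°.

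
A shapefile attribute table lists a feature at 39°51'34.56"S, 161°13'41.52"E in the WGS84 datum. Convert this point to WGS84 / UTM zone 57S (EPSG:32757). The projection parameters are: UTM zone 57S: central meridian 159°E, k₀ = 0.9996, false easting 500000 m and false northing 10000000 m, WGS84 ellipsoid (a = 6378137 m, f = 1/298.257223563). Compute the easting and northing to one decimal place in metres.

Zone 57 central meridian λ₀ = 6×57 − 183 = 159°; Δλ = +2.2282°.
Transverse Mercator on WGS84 with k₀ = 0.9996 gives E = 690596.124 m, N = 5585449.699 m.

E 690596.1 m, N 5585449.7 m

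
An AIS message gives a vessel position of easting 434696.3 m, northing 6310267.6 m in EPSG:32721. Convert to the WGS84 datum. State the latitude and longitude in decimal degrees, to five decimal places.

lat -33.34480°, lon -57.70180°

Zone 21S: λ₀ = -57°, k₀ = 0.9996, false easting 500000 m, false northing 10000000 m.
Meridian distance M = (N − FN)/k₀ = -3691208.9 m.
Inverse transverse Mercator on WGS84 gives φ = -33.34479991°, λ = -57.70180005°.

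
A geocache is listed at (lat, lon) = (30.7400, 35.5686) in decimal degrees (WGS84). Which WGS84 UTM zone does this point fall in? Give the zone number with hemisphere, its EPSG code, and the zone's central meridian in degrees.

UTM zone = ⌊(λ + 180)/6⌋ + 1; 35.5686° ∈ [30°, 36°) → zone 36.
Hemisphere: N (φ ≥ 0).
Central meridian λ₀ = 6×36 − 183 = 33°.
EPSG code: 32636.

Zone 36N (EPSG:32636), central meridian 33°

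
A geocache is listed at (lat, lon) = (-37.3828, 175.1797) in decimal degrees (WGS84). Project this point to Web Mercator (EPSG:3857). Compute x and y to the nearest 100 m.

x 19500900 m, y -4492600 m

Web Mercator is spherical with R = a = 6378137 m.
x = R·λ = 6378137 × 3.057462548 = 19500915.001 m.
y = R·ln tan(π/4 + φ/2) = 6378137 × -0.704374857 = -4492599.339 m.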